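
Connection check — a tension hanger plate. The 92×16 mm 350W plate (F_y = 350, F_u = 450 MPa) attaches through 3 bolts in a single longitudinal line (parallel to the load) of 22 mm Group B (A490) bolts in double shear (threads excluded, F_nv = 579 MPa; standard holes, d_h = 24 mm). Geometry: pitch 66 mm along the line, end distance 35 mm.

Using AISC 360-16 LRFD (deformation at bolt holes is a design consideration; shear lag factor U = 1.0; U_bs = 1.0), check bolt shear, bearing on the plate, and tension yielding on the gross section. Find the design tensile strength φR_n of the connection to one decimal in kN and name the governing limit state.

Bolt shear: A_b = π(22)²/4 = 380.13 mm². φR_n = 0.75 × 579 × 380.13 × 3 × 2 = 990.4 kN.
Bearing (16 mm plate, F_u = 450 MPa): end bolts L_c = 35 − 24/2 = 23, R_n = min(1.2×23×16×450, 2.4×22×16×450) = 198.72 kN/bolt; interior L_c = 66 − 24 = 42, R_n = 362.88 kN/bolt. φR_n = 0.75 × (1×198.72 + 2×362.88) = 693.4 kN.
Tension yield (gross): A_g = 92×16 = 1472 mm². φR_n = 0.90 × 350 × 1472 = 463.7 kN.
Governing: min(990.4, 693.4, 463.7) = 463.7 kN → gross-section yield.

463.7 kN (gross-section yield governs)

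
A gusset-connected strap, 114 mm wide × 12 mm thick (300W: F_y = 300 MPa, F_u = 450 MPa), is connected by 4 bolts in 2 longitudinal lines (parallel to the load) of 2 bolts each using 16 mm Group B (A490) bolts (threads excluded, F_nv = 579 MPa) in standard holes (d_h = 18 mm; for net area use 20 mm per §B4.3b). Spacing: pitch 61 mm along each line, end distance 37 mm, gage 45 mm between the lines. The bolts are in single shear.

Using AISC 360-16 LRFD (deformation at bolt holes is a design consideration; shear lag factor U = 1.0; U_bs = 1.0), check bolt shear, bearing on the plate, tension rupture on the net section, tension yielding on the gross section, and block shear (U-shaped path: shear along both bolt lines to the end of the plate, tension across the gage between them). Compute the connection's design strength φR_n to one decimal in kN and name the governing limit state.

299.7 kN (net-section rupture governs)

Bolt shear: A_b = π(16)²/4 = 201.06 mm². φR_n = 0.75 × 579 × 201.06 × 4 × 1 = 349.2 kN.
Bearing (12 mm plate, F_u = 450 MPa): end bolts L_c = 37 − 18/2 = 28, R_n = min(1.2×28×12×450, 2.4×16×12×450) = 181.44 kN/bolt; interior L_c = 61 − 18 = 43, R_n = 207.36 kN/bolt. φR_n = 0.75 × (2×181.44 + 2×207.36) = 583.2 kN.
Tension rupture (net): A_n = (114 − 2×20)×12 = 888 mm² (U = 1.0, A_e = A_n). φR_n = 0.75 × 450 × 888 = 299.7 kN.
Tension yield (gross): A_g = 114×12 = 1368 mm². φR_n = 0.90 × 300 × 1368 = 369.4 kN.
Block shear: shear path 2×[37+1×61] = 2×98 mm, A_gv = 2352, A_nv = 2×(98 − 1.5×20)×12 = 1632 mm²; tension across gage: (45 − 1×20)×12 = 300 mm². R_n = min(0.6×450×1632, 0.6×300×2352) + 1.0×450×300 = min(440.64, 423.36) + 135 = 558.36 kN. φR_n = 0.75 × 558.36 = 418.8 kN.
Governing: min(349.2, 583.2, 299.7, 369.4, 418.8) = 299.7 kN → net-section rupture.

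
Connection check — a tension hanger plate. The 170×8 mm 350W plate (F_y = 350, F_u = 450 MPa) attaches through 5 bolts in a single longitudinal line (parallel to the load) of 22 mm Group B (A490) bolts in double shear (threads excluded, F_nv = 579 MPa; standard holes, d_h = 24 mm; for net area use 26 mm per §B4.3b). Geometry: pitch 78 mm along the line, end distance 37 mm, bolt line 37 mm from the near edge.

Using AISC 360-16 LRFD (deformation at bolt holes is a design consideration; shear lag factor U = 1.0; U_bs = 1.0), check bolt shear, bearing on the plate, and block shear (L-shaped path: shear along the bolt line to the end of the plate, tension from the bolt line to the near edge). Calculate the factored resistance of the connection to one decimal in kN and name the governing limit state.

440.6 kN (block shear governs)

Bolt shear: A_b = π(22)²/4 = 380.13 mm². φR_n = 0.75 × 579 × 380.13 × 5 × 2 = 1650.7 kN.
Bearing (8 mm plate, F_u = 450 MPa): end bolts L_c = 37 − 24/2 = 25, R_n = min(1.2×25×8×450, 2.4×22×8×450) = 108 kN/bolt; interior L_c = 78 − 24 = 54, R_n = 190.08 kN/bolt. φR_n = 0.75 × (1×108 + 4×190.08) = 651.2 kN.
Block shear: shear path 1×[37+4×78] = 1×349 mm, A_gv = 2792, A_nv = 1×(349 − 4.5×26)×8 = 1856 mm²; tension to near edge: (37 − 0.5×26)×8 = 192 mm². R_n = min(0.6×450×1856, 0.6×350×2792) + 1.0×450×192 = min(501.12, 586.32) + 86.4 = 587.52 kN. φR_n = 0.75 × 587.52 = 440.6 kN.
Governing: min(1650.7, 651.2, 440.6) = 440.6 kN → block shear.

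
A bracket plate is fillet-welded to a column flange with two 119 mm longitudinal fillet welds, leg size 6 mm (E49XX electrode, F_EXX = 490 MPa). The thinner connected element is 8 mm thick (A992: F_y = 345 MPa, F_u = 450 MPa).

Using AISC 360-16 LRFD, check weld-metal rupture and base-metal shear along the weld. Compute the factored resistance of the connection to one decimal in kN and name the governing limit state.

222.6 kN (weld metal governs)

Weld metal: throat = 0.707×6 = 4.242 mm, L = 2×119 = 238 mm. φR_n = 0.75 × 0.6 × 490 × 4.242 × 238 = 222.6 kN.
Base metal shear (8 mm plate): yield φR_n = 1.0×0.6×345×8×238 = 394.1 kN; rupture φR_n = 0.75×0.6×450×8×238 = 385.6 kN; take 385.6 kN (rupture).
Governing: min(222.6, 385.6) = 222.6 kN → weld metal.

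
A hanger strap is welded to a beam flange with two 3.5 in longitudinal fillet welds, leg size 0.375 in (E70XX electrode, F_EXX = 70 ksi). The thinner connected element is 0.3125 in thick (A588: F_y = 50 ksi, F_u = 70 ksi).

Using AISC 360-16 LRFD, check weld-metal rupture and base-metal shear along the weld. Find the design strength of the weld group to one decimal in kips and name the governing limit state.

Weld metal: throat = 0.707×0.375 = 0.26513 in, L = 2×3.5 = 7 in. φR_n = 0.75 × 0.6 × 70 × 0.26513 × 7 = 58.5 kips.
Base metal shear (0.3125 in plate): yield φR_n = 1.0×0.6×50×0.3125×7 = 65.6 kips; rupture φR_n = 0.75×0.6×70×0.3125×7 = 68.9 kips; take 65.6 kips (yield).
Governing: min(58.5, 65.6) = 58.5 kips → weld metal.

58.5 kips (weld metal governs)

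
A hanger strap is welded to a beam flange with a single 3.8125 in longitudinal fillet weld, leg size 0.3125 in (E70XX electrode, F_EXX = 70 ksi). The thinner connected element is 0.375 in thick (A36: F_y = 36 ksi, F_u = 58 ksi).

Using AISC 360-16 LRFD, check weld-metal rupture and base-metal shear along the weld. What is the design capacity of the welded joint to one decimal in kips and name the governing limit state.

26.5 kips (weld metal governs)

Weld metal: throat = 0.707×0.3125 = 0.22094 in, L = 3.8125 in. φR_n = 0.75 × 0.6 × 70 × 0.22094 × 3.8125 = 26.5 kips.
Base metal shear (0.375 in plate): yield φR_n = 1.0×0.6×36×0.375×3.8125 = 30.9 kips; rupture φR_n = 0.75×0.6×58×0.375×3.8125 = 37.3 kips; take 30.9 kips (yield).
Governing: min(26.5, 30.9) = 26.5 kips → weld metal.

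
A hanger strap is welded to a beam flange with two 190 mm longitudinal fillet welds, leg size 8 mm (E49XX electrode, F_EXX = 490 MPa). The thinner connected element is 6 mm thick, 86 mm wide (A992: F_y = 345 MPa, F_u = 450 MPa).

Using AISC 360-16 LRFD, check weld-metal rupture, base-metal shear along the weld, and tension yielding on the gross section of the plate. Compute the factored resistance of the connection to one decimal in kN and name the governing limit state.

Weld metal: throat = 0.707×8 = 5.656 mm, L = 2×190 = 380 mm. φR_n = 0.75 × 0.6 × 490 × 5.656 × 380 = 473.9 kN.
Base metal shear (6 mm plate): yield φR_n = 1.0×0.6×345×6×380 = 472.0 kN; rupture φR_n = 0.75×0.6×450×6×380 = 461.7 kN; take 461.7 kN (rupture).
Tension yield (gross): A_g = 86×6 = 516 mm². φR_n = 0.90 × 345 × 516 = 160.2 kN.
Governing: min(473.9, 461.7, 160.2) = 160.2 kN → gross-section yield.

160.2 kN (gross-section yield governs)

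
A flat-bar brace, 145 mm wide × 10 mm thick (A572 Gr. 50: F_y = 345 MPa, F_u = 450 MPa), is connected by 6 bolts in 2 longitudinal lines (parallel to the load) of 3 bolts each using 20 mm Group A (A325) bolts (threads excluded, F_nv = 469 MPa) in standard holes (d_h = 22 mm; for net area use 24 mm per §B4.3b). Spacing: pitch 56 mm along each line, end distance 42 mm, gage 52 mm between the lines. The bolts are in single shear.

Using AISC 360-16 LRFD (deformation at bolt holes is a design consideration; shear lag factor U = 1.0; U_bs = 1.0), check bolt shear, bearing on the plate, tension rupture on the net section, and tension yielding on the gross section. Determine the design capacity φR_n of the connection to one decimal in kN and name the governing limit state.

327.4 kN (net-section rupture governs)

Bolt shear: A_b = π(20)²/4 = 314.16 mm². φR_n = 0.75 × 469 × 314.16 × 6 × 1 = 663.0 kN.
Bearing (10 mm plate, F_u = 450 MPa): end bolts L_c = 42 − 22/2 = 31, R_n = min(1.2×31×10×450, 2.4×20×10×450) = 167.4 kN/bolt; interior L_c = 56 − 22 = 34, R_n = 183.6 kN/bolt. φR_n = 0.75 × (2×167.4 + 4×183.6) = 801.9 kN.
Tension rupture (net): A_n = (145 − 2×24)×10 = 970 mm² (U = 1.0, A_e = A_n). φR_n = 0.75 × 450 × 970 = 327.4 kN.
Tension yield (gross): A_g = 145×10 = 1450 mm². φR_n = 0.90 × 345 × 1450 = 450.2 kN.
Governing: min(663.0, 801.9, 327.4, 450.2) = 327.4 kN → net-section rupture.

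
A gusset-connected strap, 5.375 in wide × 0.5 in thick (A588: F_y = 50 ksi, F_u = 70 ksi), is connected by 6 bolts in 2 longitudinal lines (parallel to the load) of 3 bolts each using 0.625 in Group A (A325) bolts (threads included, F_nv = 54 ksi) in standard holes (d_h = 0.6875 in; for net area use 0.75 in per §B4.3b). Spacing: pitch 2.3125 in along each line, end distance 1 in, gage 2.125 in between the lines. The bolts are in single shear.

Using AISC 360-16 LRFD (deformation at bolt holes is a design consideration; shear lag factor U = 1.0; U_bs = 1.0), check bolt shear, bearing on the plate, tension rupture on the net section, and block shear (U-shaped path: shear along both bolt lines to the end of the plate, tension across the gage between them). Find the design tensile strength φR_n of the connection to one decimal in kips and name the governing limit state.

Bolt shear: A_b = π(0.625)²/4 = 0.3068 in². φR_n = 0.75 × 54 × 0.3068 × 6 × 1 = 74.6 kips.
Bearing (0.5 in plate, F_u = 70 ksi): end bolts L_c = 1 − 0.6875/2 = 0.65625, R_n = min(1.2×0.65625×0.5×70, 2.4×0.625×0.5×70) = 27.563 kips/bolt; interior L_c = 2.3125 − 0.6875 = 1.625, R_n = 52.5 kips/bolt. φR_n = 0.75 × (2×27.563 + 4×52.5) = 198.8 kips.
Tension rupture (net): A_n = (5.375 − 2×0.75)×0.5 = 1.9375 in² (U = 1.0, A_e = A_n). φR_n = 0.75 × 70 × 1.9375 = 101.7 kips.
Block shear: shear path 2×[1+2×2.3125] = 2×5.625 in, A_gv = 5.625, A_nv = 2×(5.625 − 2.5×0.75)×0.5 = 3.75 in²; tension across gage: (2.125 − 1×0.75)×0.5 = 0.6875 in². R_n = min(0.6×70×3.75, 0.6×50×5.625) + 1.0×70×0.6875 = min(157.5, 168.75) + 48.125 = 205.63 kips. φR_n = 0.75 × 205.63 = 154.2 kips.
Governing: min(74.6, 198.8, 101.7, 154.2) = 74.6 kips → bolt shear.

74.6 kips (bolt shear governs)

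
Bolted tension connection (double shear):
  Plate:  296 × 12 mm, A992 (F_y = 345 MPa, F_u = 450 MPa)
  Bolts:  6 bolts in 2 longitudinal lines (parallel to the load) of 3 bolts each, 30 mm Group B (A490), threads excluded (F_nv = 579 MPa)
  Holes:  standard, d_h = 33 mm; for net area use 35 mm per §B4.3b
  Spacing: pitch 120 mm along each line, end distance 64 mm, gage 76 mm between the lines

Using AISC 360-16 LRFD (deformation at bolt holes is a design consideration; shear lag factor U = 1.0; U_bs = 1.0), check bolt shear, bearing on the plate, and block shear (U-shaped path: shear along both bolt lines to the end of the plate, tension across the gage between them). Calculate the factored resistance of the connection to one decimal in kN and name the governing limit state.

1218.2 kN (block shear governs)

Bolt shear: A_b = π(30)²/4 = 706.86 mm². φR_n = 0.75 × 579 × 706.86 × 6 × 2 = 3683.4 kN.
Bearing (12 mm plate, F_u = 450 MPa): end bolts L_c = 64 − 33/2 = 47.5, R_n = min(1.2×47.5×12×450, 2.4×30×12×450) = 307.8 kN/bolt; interior L_c = 120 − 33 = 87, R_n = 388.8 kN/bolt. φR_n = 0.75 × (2×307.8 + 4×388.8) = 1628.1 kN.
Block shear: shear path 2×[64+2×120] = 2×304 mm, A_gv = 7296, A_nv = 2×(304 − 2.5×35)×12 = 5196 mm²; tension across gage: (76 − 1×35)×12 = 492 mm². R_n = min(0.6×450×5196, 0.6×345×7296) + 1.0×450×492 = min(1402.9, 1510.3) + 221.4 = 1624.3 kN. φR_n = 0.75 × 1624.3 = 1218.2 kN.
Governing: min(3683.4, 1628.1, 1218.2) = 1218.2 kN → block shear.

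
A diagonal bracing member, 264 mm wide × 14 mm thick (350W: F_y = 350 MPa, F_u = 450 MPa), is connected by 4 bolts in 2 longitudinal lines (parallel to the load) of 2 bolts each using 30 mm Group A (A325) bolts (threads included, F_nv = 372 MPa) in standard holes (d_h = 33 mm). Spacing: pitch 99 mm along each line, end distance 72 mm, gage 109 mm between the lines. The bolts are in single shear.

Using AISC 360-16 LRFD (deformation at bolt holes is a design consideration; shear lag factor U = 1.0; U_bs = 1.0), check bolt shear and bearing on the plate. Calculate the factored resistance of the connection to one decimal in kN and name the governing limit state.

Bolt shear: A_b = π(30)²/4 = 706.86 mm². φR_n = 0.75 × 372 × 706.86 × 4 × 1 = 788.9 kN.
Bearing (14 mm plate, F_u = 450 MPa): end bolts L_c = 72 − 33/2 = 55.5, R_n = min(1.2×55.5×14×450, 2.4×30×14×450) = 419.58 kN/bolt; interior L_c = 99 − 33 = 66, R_n = 453.6 kN/bolt. φR_n = 0.75 × (2×419.58 + 2×453.6) = 1309.8 kN.
Governing: min(788.9, 1309.8) = 788.9 kN → bolt shear.

788.9 kN (bolt shear governs)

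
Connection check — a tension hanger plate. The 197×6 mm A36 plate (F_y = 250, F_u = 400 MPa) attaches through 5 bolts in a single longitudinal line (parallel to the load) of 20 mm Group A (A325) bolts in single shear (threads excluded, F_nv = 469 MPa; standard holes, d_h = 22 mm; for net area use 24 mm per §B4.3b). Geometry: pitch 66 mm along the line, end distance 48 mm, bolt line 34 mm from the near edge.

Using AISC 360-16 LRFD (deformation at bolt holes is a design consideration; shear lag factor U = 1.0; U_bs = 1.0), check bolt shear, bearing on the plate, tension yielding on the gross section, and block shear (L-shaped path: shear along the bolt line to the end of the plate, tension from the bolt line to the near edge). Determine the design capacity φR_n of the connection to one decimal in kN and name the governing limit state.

250.2 kN (block shear governs)

Bolt shear: A_b = π(20)²/4 = 314.16 mm². φR_n = 0.75 × 469 × 314.16 × 5 × 1 = 552.5 kN.
Bearing (6 mm plate, F_u = 400 MPa): end bolts L_c = 48 − 22/2 = 37, R_n = min(1.2×37×6×400, 2.4×20×6×400) = 106.56 kN/bolt; interior L_c = 66 − 22 = 44, R_n = 115.2 kN/bolt. φR_n = 0.75 × (1×106.56 + 4×115.2) = 425.5 kN.
Tension yield (gross): A_g = 197×6 = 1182 mm². φR_n = 0.90 × 250 × 1182 = 266.0 kN.
Block shear: shear path 1×[48+4×66] = 1×312 mm, A_gv = 1872, A_nv = 1×(312 − 4.5×24)×6 = 1224 mm²; tension to near edge: (34 − 0.5×24)×6 = 132 mm². R_n = min(0.6×400×1224, 0.6×250×1872) + 1.0×400×132 = min(293.76, 280.8) + 52.8 = 333.6 kN. φR_n = 0.75 × 333.6 = 250.2 kN.
Governing: min(552.5, 425.5, 266.0, 250.2) = 250.2 kN → block shear.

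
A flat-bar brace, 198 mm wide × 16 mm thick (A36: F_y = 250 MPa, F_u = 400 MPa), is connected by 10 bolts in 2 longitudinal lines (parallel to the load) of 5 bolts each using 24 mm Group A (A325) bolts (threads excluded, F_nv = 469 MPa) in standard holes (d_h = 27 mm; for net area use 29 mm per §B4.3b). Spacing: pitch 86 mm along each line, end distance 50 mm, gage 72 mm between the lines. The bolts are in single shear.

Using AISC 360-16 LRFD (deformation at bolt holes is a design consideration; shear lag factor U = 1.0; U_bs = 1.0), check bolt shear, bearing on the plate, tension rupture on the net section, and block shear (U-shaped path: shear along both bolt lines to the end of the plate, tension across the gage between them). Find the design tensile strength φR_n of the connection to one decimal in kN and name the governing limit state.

Bolt shear: A_b = π(24)²/4 = 452.39 mm². φR_n = 0.75 × 469 × 452.39 × 10 × 1 = 1591.3 kN.
Bearing (16 mm plate, F_u = 400 MPa): end bolts L_c = 50 − 27/2 = 36.5, R_n = min(1.2×36.5×16×400, 2.4×24×16×400) = 280.32 kN/bolt; interior L_c = 86 − 27 = 59, R_n = 368.64 kN/bolt. φR_n = 0.75 × (2×280.32 + 8×368.64) = 2632.3 kN.
Tension rupture (net): A_n = (198 − 2×29)×16 = 2240 mm² (U = 1.0, A_e = A_n). φR_n = 0.75 × 400 × 2240 = 672.0 kN.
Block shear: shear path 2×[50+4×86] = 2×394 mm, A_gv = 12608, A_nv = 2×(394 − 4.5×29)×16 = 8432 mm²; tension across gage: (72 − 1×29)×16 = 688 mm². R_n = min(0.6×400×8432, 0.6×250×12608) + 1.0×400×688 = min(2023.7, 1891.2) + 275.2 = 2166.4 kN. φR_n = 0.75 × 2166.4 = 1624.8 kN.
Governing: min(1591.3, 2632.3, 672.0, 1624.8) = 672.0 kN → net-section rupture.

672.0 kN (net-section rupture governs)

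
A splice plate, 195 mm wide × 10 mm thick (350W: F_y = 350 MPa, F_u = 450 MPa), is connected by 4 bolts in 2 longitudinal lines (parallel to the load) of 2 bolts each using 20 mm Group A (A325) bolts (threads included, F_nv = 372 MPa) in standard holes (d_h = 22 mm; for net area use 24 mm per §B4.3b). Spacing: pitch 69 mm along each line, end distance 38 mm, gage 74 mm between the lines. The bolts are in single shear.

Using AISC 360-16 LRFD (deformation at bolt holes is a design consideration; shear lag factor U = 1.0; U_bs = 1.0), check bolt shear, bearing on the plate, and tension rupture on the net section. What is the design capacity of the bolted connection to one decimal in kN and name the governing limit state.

350.6 kN (bolt shear governs)

Bolt shear: A_b = π(20)²/4 = 314.16 mm². φR_n = 0.75 × 372 × 314.16 × 4 × 1 = 350.6 kN.
Bearing (10 mm plate, F_u = 450 MPa): end bolts L_c = 38 − 22/2 = 27, R_n = min(1.2×27×10×450, 2.4×20×10×450) = 145.8 kN/bolt; interior L_c = 69 − 22 = 47, R_n = 216 kN/bolt. φR_n = 0.75 × (2×145.8 + 2×216) = 542.7 kN.
Tension rupture (net): A_n = (195 − 2×24)×10 = 1470 mm² (U = 1.0, A_e = A_n). φR_n = 0.75 × 450 × 1470 = 496.1 kN.
Governing: min(350.6, 542.7, 496.1) = 350.6 kN → bolt shear.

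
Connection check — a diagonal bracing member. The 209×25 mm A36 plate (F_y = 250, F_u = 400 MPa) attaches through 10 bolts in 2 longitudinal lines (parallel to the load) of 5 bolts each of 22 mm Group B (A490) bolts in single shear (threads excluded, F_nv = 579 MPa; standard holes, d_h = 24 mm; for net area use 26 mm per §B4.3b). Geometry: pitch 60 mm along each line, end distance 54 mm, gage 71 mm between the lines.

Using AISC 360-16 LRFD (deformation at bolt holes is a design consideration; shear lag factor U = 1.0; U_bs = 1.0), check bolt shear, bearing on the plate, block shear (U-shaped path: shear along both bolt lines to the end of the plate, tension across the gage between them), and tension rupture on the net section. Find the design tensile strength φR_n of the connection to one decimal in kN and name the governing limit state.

Bolt shear: A_b = π(22)²/4 = 380.13 mm². φR_n = 0.75 × 579 × 380.13 × 10 × 1 = 1650.7 kN.
Bearing (25 mm plate, F_u = 400 MPa): end bolts L_c = 54 − 24/2 = 42, R_n = min(1.2×42×25×400, 2.4×22×25×400) = 504 kN/bolt; interior L_c = 60 − 24 = 36, R_n = 432 kN/bolt. φR_n = 0.75 × (2×504 + 8×432) = 3348.0 kN.
Block shear: shear path 2×[54+4×60] = 2×294 mm, A_gv = 14700, A_nv = 2×(294 − 4.5×26)×25 = 8850 mm²; tension across gage: (71 − 1×26)×25 = 1125 mm². R_n = min(0.6×400×8850, 0.6×250×14700) + 1.0×400×1125 = min(2124, 2205) + 450 = 2574 kN. φR_n = 0.75 × 2574 = 1930.5 kN.
Tension rupture (net): A_n = (209 − 2×26)×25 = 3925 mm² (U = 1.0, A_e = A_n). φR_n = 0.75 × 400 × 3925 = 1177.5 kN.
Governing: min(1650.7, 3348.0, 1930.5, 1177.5) = 1177.5 kN → net-section rupture.

1177.5 kN (net-section rupture governs)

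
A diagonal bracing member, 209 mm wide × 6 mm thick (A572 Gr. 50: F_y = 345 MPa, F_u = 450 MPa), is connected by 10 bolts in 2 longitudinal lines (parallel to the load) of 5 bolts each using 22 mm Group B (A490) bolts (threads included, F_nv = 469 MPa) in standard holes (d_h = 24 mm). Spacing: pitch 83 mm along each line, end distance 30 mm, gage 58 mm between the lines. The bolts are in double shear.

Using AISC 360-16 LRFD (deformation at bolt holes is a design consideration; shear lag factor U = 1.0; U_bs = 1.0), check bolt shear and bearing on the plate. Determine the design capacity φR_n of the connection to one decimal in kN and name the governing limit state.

Bolt shear: A_b = π(22)²/4 = 380.13 mm². φR_n = 0.75 × 469 × 380.13 × 10 × 2 = 2674.2 kN.
Bearing (6 mm plate, F_u = 450 MPa): end bolts L_c = 30 − 24/2 = 18, R_n = min(1.2×18×6×450, 2.4×22×6×450) = 58.32 kN/bolt; interior L_c = 83 − 24 = 59, R_n = 142.56 kN/bolt. φR_n = 0.75 × (2×58.32 + 8×142.56) = 942.8 kN.
Governing: min(2674.2, 942.8) = 942.8 kN → bearing.

942.8 kN (bearing governs)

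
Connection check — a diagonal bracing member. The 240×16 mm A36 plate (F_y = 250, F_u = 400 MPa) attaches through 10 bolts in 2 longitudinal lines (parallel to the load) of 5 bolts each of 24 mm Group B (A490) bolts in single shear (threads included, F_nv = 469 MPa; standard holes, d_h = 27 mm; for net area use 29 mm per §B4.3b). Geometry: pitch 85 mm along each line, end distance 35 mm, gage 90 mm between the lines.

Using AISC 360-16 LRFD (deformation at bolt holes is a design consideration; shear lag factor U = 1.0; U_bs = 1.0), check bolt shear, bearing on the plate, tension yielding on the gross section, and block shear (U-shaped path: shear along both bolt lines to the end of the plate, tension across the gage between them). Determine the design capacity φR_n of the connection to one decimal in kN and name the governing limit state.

864.0 kN (gross-section yield governs)

Bolt shear: A_b = π(24)²/4 = 452.39 mm². φR_n = 0.75 × 469 × 452.39 × 10 × 1 = 1591.3 kN.
Bearing (16 mm plate, F_u = 400 MPa): end bolts L_c = 35 − 27/2 = 21.5, R_n = min(1.2×21.5×16×400, 2.4×24×16×400) = 165.12 kN/bolt; interior L_c = 85 − 27 = 58, R_n = 368.64 kN/bolt. φR_n = 0.75 × (2×165.12 + 8×368.64) = 2459.5 kN.
Tension yield (gross): A_g = 240×16 = 3840 mm². φR_n = 0.90 × 250 × 3840 = 864.0 kN.
Block shear: shear path 2×[35+4×85] = 2×375 mm, A_gv = 12000, A_nv = 2×(375 − 4.5×29)×16 = 7824 mm²; tension across gage: (90 − 1×29)×16 = 976 mm². R_n = min(0.6×400×7824, 0.6×250×12000) + 1.0×400×976 = min(1877.8, 1800) + 390.4 = 2190.4 kN. φR_n = 0.75 × 2190.4 = 1642.8 kN.
Governing: min(1591.3, 2459.5, 864.0, 1642.8) = 864.0 kN → gross-section yield.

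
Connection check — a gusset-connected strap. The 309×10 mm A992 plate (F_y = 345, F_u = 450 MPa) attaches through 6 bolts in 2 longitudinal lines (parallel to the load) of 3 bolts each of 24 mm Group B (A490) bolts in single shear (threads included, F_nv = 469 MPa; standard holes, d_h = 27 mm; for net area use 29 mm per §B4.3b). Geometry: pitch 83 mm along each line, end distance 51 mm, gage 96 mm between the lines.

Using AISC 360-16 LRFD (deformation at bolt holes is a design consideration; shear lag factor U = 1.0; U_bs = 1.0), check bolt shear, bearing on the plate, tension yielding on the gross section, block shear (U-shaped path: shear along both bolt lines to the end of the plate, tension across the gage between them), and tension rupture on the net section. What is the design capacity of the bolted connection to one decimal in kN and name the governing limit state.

811.4 kN (block shear governs)

Bolt shear: A_b = π(24)²/4 = 452.39 mm². φR_n = 0.75 × 469 × 452.39 × 6 × 1 = 954.8 kN.
Bearing (10 mm plate, F_u = 450 MPa): end bolts L_c = 51 − 27/2 = 37.5, R_n = min(1.2×37.5×10×450, 2.4×24×10×450) = 202.5 kN/bolt; interior L_c = 83 − 27 = 56, R_n = 259.2 kN/bolt. φR_n = 0.75 × (2×202.5 + 4×259.2) = 1081.4 kN.
Tension yield (gross): A_g = 309×10 = 3090 mm². φR_n = 0.90 × 345 × 3090 = 959.4 kN.
Block shear: shear path 2×[51+2×83] = 2×217 mm, A_gv = 4340, A_nv = 2×(217 − 2.5×29)×10 = 2890 mm²; tension across gage: (96 − 1×29)×10 = 670 mm². R_n = min(0.6×450×2890, 0.6×345×4340) + 1.0×450×670 = min(780.3, 898.38) + 301.5 = 1081.8 kN. φR_n = 0.75 × 1081.8 = 811.4 kN.
Tension rupture (net): A_n = (309 − 2×29)×10 = 2510 mm² (U = 1.0, A_e = A_n). φR_n = 0.75 × 450 × 2510 = 847.1 kN.
Governing: min(954.8, 1081.4, 959.4, 811.4, 847.1) = 811.4 kN → block shear.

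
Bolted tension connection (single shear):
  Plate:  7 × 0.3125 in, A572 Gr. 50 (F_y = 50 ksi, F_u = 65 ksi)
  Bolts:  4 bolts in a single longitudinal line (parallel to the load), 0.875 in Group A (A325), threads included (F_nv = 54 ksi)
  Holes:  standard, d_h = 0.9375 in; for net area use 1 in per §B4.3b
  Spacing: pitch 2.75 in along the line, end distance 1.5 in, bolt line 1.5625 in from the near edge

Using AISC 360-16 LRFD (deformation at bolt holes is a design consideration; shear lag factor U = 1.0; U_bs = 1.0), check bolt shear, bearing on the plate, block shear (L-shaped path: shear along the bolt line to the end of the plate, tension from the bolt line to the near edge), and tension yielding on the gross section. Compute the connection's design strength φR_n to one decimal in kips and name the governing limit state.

Bolt shear: A_b = π(0.875)²/4 = 0.60132 in². φR_n = 0.75 × 54 × 0.60132 × 4 × 1 = 97.4 kips.
Bearing (0.3125 in plate, F_u = 65 ksi): end bolts L_c = 1.5 − 0.9375/2 = 1.03125, R_n = min(1.2×1.03125×0.3125×65, 2.4×0.875×0.3125×65) = 25.137 kips/bolt; interior L_c = 2.75 − 0.9375 = 1.8125, R_n = 42.656 kips/bolt. φR_n = 0.75 × (1×25.137 + 3×42.656) = 114.8 kips.
Block shear: shear path 1×[1.5+3×2.75] = 1×9.75 in, A_gv = 3.0469, A_nv = 1×(9.75 − 3.5×1)×0.3125 = 1.9531 in²; tension to near edge: (1.5625 − 0.5×1)×0.3125 = 0.33203 in². R_n = min(0.6×65×1.9531, 0.6×50×3.0469) + 1.0×65×0.33203 = min(76.171, 91.407) + 21.582 = 97.753 kips. φR_n = 0.75 × 97.753 = 73.3 kips.
Tension yield (gross): A_g = 7×0.3125 = 2.1875 in². φR_n = 0.90 × 50 × 2.1875 = 98.4 kips.
Governing: min(97.4, 114.8, 73.3, 98.4) = 73.3 kips → block shear.

73.3 kips (block shear governs)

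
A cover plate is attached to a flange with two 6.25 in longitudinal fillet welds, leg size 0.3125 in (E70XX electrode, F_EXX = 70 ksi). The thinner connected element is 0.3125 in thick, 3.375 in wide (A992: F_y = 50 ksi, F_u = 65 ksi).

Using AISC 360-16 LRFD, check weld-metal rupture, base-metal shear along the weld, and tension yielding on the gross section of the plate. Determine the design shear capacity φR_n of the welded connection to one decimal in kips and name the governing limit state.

Weld metal: throat = 0.707×0.3125 = 0.22094 in, L = 2×6.25 = 12.5 in. φR_n = 0.75 × 0.6 × 70 × 0.22094 × 12.5 = 87.0 kips.
Base metal shear (0.3125 in plate): yield φR_n = 1.0×0.6×50×0.3125×12.5 = 117.2 kips; rupture φR_n = 0.75×0.6×65×0.3125×12.5 = 114.3 kips; take 114.3 kips (rupture).
Tension yield (gross): A_g = 3.375×0.3125 = 1.0547 in². φR_n = 0.90 × 50 × 1.0547 = 47.5 kips.
Governing: min(87.0, 114.3, 47.5) = 47.5 kips → gross-section yield.

47.5 kips (gross-section yield governs)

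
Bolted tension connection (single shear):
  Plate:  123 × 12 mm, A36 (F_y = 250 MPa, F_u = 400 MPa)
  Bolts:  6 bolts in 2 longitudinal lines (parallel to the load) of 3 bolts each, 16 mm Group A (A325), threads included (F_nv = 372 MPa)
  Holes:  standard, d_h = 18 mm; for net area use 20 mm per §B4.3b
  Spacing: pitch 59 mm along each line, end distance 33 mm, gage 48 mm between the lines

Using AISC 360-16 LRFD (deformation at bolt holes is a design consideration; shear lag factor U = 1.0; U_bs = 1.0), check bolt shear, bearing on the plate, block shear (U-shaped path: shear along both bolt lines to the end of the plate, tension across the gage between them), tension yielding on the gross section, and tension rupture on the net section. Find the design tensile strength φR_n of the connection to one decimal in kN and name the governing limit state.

298.8 kN (net-section rupture governs)

Bolt shear: A_b = π(16)²/4 = 201.06 mm². φR_n = 0.75 × 372 × 201.06 × 6 × 1 = 336.6 kN.
Bearing (12 mm plate, F_u = 400 MPa): end bolts L_c = 33 − 18/2 = 24, R_n = min(1.2×24×12×400, 2.4×16×12×400) = 138.24 kN/bolt; interior L_c = 59 − 18 = 41, R_n = 184.32 kN/bolt. φR_n = 0.75 × (2×138.24 + 4×184.32) = 760.3 kN.
Block shear: shear path 2×[33+2×59] = 2×151 mm, A_gv = 3624, A_nv = 2×(151 − 2.5×20)×12 = 2424 mm²; tension across gage: (48 − 1×20)×12 = 336 mm². R_n = min(0.6×400×2424, 0.6×250×3624) + 1.0×400×336 = min(581.76, 543.6) + 134.4 = 678 kN. φR_n = 0.75 × 678 = 508.5 kN.
Tension yield (gross): A_g = 123×12 = 1476 mm². φR_n = 0.90 × 250 × 1476 = 332.1 kN.
Tension rupture (net): A_n = (123 − 2×20)×12 = 996 mm² (U = 1.0, A_e = A_n). φR_n = 0.75 × 400 × 996 = 298.8 kN.
Governing: min(336.6, 760.3, 508.5, 332.1, 298.8) = 298.8 kN → net-section rupture.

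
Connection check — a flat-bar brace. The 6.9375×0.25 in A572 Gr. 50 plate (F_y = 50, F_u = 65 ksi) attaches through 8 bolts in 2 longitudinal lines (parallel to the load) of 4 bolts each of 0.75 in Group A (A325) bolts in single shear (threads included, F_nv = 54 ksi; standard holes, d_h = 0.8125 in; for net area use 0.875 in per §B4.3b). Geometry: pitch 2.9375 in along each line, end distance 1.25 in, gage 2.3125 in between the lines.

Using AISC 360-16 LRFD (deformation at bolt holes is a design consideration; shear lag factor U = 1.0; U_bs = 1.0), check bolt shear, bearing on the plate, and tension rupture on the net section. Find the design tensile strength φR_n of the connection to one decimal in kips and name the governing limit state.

Bolt shear: A_b = π(0.75)²/4 = 0.44179 in². φR_n = 0.75 × 54 × 0.44179 × 8 × 1 = 143.1 kips.
Bearing (0.25 in plate, F_u = 65 ksi): end bolts L_c = 1.25 − 0.8125/2 = 0.84375, R_n = min(1.2×0.84375×0.25×65, 2.4×0.75×0.25×65) = 16.453 kips/bolt; interior L_c = 2.9375 − 0.8125 = 2.125, R_n = 29.25 kips/bolt. φR_n = 0.75 × (2×16.453 + 6×29.25) = 156.3 kips.
Tension rupture (net): A_n = (6.9375 − 2×0.875)×0.25 = 1.2969 in² (U = 1.0, A_e = A_n). φR_n = 0.75 × 65 × 1.2969 = 63.2 kips.
Governing: min(143.1, 156.3, 63.2) = 63.2 kips → net-section rupture.

63.2 kips (net-section rupture governs)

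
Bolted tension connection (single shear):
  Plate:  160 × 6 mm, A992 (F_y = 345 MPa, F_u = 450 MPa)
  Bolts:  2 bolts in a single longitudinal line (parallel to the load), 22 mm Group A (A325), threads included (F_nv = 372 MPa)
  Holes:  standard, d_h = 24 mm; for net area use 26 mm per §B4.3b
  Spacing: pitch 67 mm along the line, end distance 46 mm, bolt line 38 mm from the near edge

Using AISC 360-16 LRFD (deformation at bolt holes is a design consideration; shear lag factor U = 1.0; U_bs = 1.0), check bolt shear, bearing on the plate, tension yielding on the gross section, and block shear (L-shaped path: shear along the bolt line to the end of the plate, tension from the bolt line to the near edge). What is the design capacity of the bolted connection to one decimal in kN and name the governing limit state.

140.5 kN (block shear governs)

Bolt shear: A_b = π(22)²/4 = 380.13 mm². φR_n = 0.75 × 372 × 380.13 × 2 × 1 = 212.1 kN.
Bearing (6 mm plate, F_u = 450 MPa): end bolts L_c = 46 − 24/2 = 34, R_n = min(1.2×34×6×450, 2.4×22×6×450) = 110.16 kN/bolt; interior L_c = 67 − 24 = 43, R_n = 139.32 kN/bolt. φR_n = 0.75 × (1×110.16 + 1×139.32) = 187.1 kN.
Tension yield (gross): A_g = 160×6 = 960 mm². φR_n = 0.90 × 345 × 960 = 298.1 kN.
Block shear: shear path 1×[46+1×67] = 1×113 mm, A_gv = 678, A_nv = 1×(113 − 1.5×26)×6 = 444 mm²; tension to near edge: (38 − 0.5×26)×6 = 150 mm². R_n = min(0.6×450×444, 0.6×345×678) + 1.0×450×150 = min(119.88, 140.35) + 67.5 = 187.38 kN. φR_n = 0.75 × 187.38 = 140.5 kN.
Governing: min(212.1, 187.1, 298.1, 140.5) = 140.5 kN → block shear.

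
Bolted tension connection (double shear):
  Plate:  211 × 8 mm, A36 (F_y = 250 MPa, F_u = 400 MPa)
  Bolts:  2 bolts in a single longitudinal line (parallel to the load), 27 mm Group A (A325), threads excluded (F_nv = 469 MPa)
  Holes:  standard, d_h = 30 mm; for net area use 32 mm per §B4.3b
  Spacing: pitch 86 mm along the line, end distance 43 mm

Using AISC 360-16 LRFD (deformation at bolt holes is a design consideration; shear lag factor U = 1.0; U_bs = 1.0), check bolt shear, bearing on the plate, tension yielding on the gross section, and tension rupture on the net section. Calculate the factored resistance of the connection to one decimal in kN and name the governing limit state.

236.2 kN (bearing governs)

Bolt shear: A_b = π(27)²/4 = 572.56 mm². φR_n = 0.75 × 469 × 572.56 × 2 × 2 = 805.6 kN.
Bearing (8 mm plate, F_u = 400 MPa): end bolts L_c = 43 − 30/2 = 28, R_n = min(1.2×28×8×400, 2.4×27×8×400) = 107.52 kN/bolt; interior L_c = 86 − 30 = 56, R_n = 207.36 kN/bolt. φR_n = 0.75 × (1×107.52 + 1×207.36) = 236.2 kN.
Tension yield (gross): A_g = 211×8 = 1688 mm². φR_n = 0.90 × 250 × 1688 = 379.8 kN.
Tension rupture (net): A_n = (211 − 1×32)×8 = 1432 mm² (U = 1.0, A_e = A_n). φR_n = 0.75 × 400 × 1432 = 429.6 kN.
Governing: min(805.6, 236.2, 379.8, 429.6) = 236.2 kN → bearing.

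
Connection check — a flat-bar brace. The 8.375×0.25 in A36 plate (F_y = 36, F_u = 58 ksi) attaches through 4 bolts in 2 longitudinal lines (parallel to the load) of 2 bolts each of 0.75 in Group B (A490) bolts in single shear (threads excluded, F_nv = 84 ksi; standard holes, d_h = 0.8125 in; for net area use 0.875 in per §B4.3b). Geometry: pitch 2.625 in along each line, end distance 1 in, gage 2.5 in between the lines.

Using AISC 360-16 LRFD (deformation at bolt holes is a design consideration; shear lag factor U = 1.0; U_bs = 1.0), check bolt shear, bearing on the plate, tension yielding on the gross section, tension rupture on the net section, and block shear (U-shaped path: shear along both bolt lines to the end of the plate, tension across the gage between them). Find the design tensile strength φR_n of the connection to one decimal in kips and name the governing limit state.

Bolt shear: A_b = π(0.75)²/4 = 0.44179 in². φR_n = 0.75 × 84 × 0.44179 × 4 × 1 = 111.3 kips.
Bearing (0.25 in plate, F_u = 58 ksi): end bolts L_c = 1 − 0.8125/2 = 0.59375, R_n = min(1.2×0.59375×0.25×58, 2.4×0.75×0.25×58) = 10.331 kips/bolt; interior L_c = 2.625 − 0.8125 = 1.8125, R_n = 26.1 kips/bolt. φR_n = 0.75 × (2×10.331 + 2×26.1) = 54.6 kips.
Tension yield (gross): A_g = 8.375×0.25 = 2.0938 in². φR_n = 0.90 × 36 × 2.0938 = 67.8 kips.
Tension rupture (net): A_n = (8.375 − 2×0.875)×0.25 = 1.6563 in² (U = 1.0, A_e = A_n). φR_n = 0.75 × 58 × 1.6563 = 72.0 kips.
Block shear: shear path 2×[1+1×2.625] = 2×3.625 in, A_gv = 1.8125, A_nv = 2×(3.625 − 1.5×0.875)×0.25 = 1.1563 in²; tension across gage: (2.5 − 1×0.875)×0.25 = 0.40625 in². R_n = min(0.6×58×1.1563, 0.6×36×1.8125) + 1.0×58×0.40625 = min(40.239, 39.15) + 23.563 = 62.713 kips. φR_n = 0.75 × 62.713 = 47.0 kips.
Governing: min(111.3, 54.6, 67.8, 72.0, 47.0) = 47.0 kips → block shear.

47.0 kips (block shear governs)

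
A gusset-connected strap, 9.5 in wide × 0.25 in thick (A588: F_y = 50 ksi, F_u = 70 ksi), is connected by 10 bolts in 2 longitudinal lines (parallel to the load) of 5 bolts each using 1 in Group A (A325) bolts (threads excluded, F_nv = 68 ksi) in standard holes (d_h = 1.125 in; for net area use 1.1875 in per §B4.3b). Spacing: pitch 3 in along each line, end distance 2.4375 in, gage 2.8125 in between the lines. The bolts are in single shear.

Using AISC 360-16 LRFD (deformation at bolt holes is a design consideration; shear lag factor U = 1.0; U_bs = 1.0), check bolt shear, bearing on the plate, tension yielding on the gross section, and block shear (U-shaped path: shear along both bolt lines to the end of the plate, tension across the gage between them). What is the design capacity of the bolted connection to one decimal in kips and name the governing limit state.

106.9 kips (gross-section yield governs)

Bolt shear: A_b = π(1)²/4 = 0.7854 in². φR_n = 0.75 × 68 × 0.7854 × 10 × 1 = 400.6 kips.
Bearing (0.25 in plate, F_u = 70 ksi): end bolts L_c = 2.4375 − 1.125/2 = 1.875, R_n = min(1.2×1.875×0.25×70, 2.4×1×0.25×70) = 39.375 kips/bolt; interior L_c = 3 − 1.125 = 1.875, R_n = 39.375 kips/bolt. φR_n = 0.75 × (2×39.375 + 8×39.375) = 295.3 kips.
Tension yield (gross): A_g = 9.5×0.25 = 2.375 in². φR_n = 0.90 × 50 × 2.375 = 106.9 kips.
Block shear: shear path 2×[2.4375+4×3] = 2×14.4375 in, A_gv = 7.2188, A_nv = 2×(14.4375 − 4.5×1.1875)×0.25 = 4.5469 in²; tension across gage: (2.8125 − 1×1.1875)×0.25 = 0.40625 in². R_n = min(0.6×70×4.5469, 0.6×50×7.2188) + 1.0×70×0.40625 = min(190.97, 216.56) + 28.438 = 219.41 kips. φR_n = 0.75 × 219.41 = 164.6 kips.
Governing: min(400.6, 295.3, 106.9, 164.6) = 106.9 kips → gross-section yield.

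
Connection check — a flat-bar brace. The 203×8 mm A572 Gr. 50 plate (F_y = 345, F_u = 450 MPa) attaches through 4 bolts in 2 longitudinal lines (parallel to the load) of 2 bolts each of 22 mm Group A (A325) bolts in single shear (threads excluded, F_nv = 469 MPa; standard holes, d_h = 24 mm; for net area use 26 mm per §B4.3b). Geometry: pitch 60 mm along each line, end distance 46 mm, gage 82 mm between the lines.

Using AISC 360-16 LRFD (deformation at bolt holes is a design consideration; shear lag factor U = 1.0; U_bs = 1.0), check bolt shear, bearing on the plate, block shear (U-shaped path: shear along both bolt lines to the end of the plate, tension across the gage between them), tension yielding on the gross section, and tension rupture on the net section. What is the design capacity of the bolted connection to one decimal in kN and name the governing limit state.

368.3 kN (block shear governs)

Bolt shear: A_b = π(22)²/4 = 380.13 mm². φR_n = 0.75 × 469 × 380.13 × 4 × 1 = 534.8 kN.
Bearing (8 mm plate, F_u = 450 MPa): end bolts L_c = 46 − 24/2 = 34, R_n = min(1.2×34×8×450, 2.4×22×8×450) = 146.88 kN/bolt; interior L_c = 60 − 24 = 36, R_n = 155.52 kN/bolt. φR_n = 0.75 × (2×146.88 + 2×155.52) = 453.6 kN.
Block shear: shear path 2×[46+1×60] = 2×106 mm, A_gv = 1696, A_nv = 2×(106 − 1.5×26)×8 = 1072 mm²; tension across gage: (82 − 1×26)×8 = 448 mm². R_n = min(0.6×450×1072, 0.6×345×1696) + 1.0×450×448 = min(289.44, 351.07) + 201.6 = 491.04 kN. φR_n = 0.75 × 491.04 = 368.3 kN.
Tension yield (gross): A_g = 203×8 = 1624 mm². φR_n = 0.90 × 345 × 1624 = 504.3 kN.
Tension rupture (net): A_n = (203 − 2×26)×8 = 1208 mm² (U = 1.0, A_e = A_n). φR_n = 0.75 × 450 × 1208 = 407.7 kN.
Governing: min(534.8, 453.6, 368.3, 504.3, 407.7) = 368.3 kN → block shear.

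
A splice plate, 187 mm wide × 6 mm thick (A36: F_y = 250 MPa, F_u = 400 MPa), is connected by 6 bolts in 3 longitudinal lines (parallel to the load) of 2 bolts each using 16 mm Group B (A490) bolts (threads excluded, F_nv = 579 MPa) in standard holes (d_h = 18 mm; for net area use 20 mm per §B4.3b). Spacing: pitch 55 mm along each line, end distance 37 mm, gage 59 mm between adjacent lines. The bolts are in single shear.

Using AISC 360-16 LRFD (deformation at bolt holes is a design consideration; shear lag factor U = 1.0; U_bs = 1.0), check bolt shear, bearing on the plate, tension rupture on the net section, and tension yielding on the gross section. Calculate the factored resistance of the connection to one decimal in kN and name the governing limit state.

Bolt shear: A_b = π(16)²/4 = 201.06 mm². φR_n = 0.75 × 579 × 201.06 × 6 × 1 = 523.9 kN.
Bearing (6 mm plate, F_u = 400 MPa): end bolts L_c = 37 − 18/2 = 28, R_n = min(1.2×28×6×400, 2.4×16×6×400) = 80.64 kN/bolt; interior L_c = 55 − 18 = 37, R_n = 92.16 kN/bolt. φR_n = 0.75 × (3×80.64 + 3×92.16) = 388.8 kN.
Tension rupture (net): A_n = (187 − 3×20)×6 = 762 mm² (U = 1.0, A_e = A_n). φR_n = 0.75 × 400 × 762 = 228.6 kN.
Tension yield (gross): A_g = 187×6 = 1122 mm². φR_n = 0.90 × 250 × 1122 = 252.5 kN.
Governing: min(523.9, 388.8, 228.6, 252.5) = 228.6 kN → net-section rupture.

228.6 kN (net-section rupture governs)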